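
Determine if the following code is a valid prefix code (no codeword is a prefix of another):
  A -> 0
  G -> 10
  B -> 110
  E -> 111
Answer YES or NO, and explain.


Checking each pair (does one codeword prefix another?):
  A='0' vs G='10': no prefix
  A='0' vs B='110': no prefix
  A='0' vs E='111': no prefix
  G='10' vs A='0': no prefix
  G='10' vs B='110': no prefix
  G='10' vs E='111': no prefix
  B='110' vs A='0': no prefix
  B='110' vs G='10': no prefix
  B='110' vs E='111': no prefix
  E='111' vs A='0': no prefix
  E='111' vs G='10': no prefix
  E='111' vs B='110': no prefix
No violation found over all pairs.

YES -- this is a valid prefix code. No codeword is a prefix of any other codeword.


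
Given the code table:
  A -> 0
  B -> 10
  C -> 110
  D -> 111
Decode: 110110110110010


Decoding:
110 -> C
110 -> C
110 -> C
110 -> C
0 -> A
10 -> B


Result: CCCCAB


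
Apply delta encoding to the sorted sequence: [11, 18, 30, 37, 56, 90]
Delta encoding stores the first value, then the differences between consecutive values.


First value: 11
Deltas:
  18 - 11 = 7
  30 - 18 = 12
  37 - 30 = 7
  56 - 37 = 19
  90 - 56 = 34


Delta encoded: [11, 7, 12, 7, 19, 34]


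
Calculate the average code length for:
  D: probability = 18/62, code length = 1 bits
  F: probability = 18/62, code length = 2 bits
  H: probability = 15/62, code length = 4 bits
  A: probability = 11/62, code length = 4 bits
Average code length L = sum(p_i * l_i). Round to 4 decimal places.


Weighted contributions p_i * l_i:
  D: (18/62) * 1 = 18/62
  F: (18/62) * 2 = 36/62
  H: (15/62) * 4 = 60/62
  A: (11/62) * 4 = 44/62
Sum = (18 + 36 + 60 + 44)/62 = 158/62

L = 158/62 = 2.5484 bits/symbol


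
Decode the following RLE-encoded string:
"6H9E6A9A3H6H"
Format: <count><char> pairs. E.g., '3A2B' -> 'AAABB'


Expanding each <count><char> pair:
  6H -> 'HHHHHH'
  9E -> 'EEEEEEEEE'
  6A -> 'AAAAAA'
  9A -> 'AAAAAAAAA'
  3H -> 'HHH'
  6H -> 'HHHHHH'

Decoded = HHHHHHEEEEEEEEEAAAAAAAAAAAAAAAHHHHHHHHH


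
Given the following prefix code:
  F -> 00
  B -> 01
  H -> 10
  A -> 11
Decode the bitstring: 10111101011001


Decoding step by step:
Bits 10 -> H
Bits 11 -> A
Bits 11 -> A
Bits 01 -> B
Bits 01 -> B
Bits 10 -> H
Bits 01 -> B


Decoded message: HAABBHB


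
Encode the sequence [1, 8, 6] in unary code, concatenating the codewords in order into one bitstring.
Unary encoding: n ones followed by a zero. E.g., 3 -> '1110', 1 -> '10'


Encode each number as n ones followed by a terminating 0:
  1 -> 10 (2 bits)
  8 -> 111111110 (9 bits)
  6 -> 1111110 (7 bits)
Total length = 2 + 9 + 7 = 18 bits.

Unary([1, 8, 6]) = 101111111101111110 (18 bits)


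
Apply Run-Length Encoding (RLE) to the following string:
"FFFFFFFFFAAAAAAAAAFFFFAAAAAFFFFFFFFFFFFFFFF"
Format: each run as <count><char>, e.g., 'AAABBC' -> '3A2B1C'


Scanning runs left to right:
  i=0: run of 'F' x 9 -> '9F'
  i=9: run of 'A' x 9 -> '9A'
  i=18: run of 'F' x 4 -> '4F'
  i=22: run of 'A' x 5 -> '5A'
  i=27: run of 'F' x 16 -> '16F'

RLE = 9F9A4F5A16F


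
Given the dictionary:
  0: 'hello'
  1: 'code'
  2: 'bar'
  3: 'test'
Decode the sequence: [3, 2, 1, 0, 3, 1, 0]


Look up each index in the dictionary:
  3 -> 'test'
  2 -> 'bar'
  1 -> 'code'
  0 -> 'hello'
  3 -> 'test'
  1 -> 'code'
  0 -> 'hello'

Decoded: "test bar code hello test code hello"


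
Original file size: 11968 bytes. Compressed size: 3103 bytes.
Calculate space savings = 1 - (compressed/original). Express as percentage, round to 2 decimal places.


ratio = compressed/original = 3103/11968 = 0.259275
savings = 1 - ratio = 1 - 0.259275 = 0.740725
as a percentage: 0.740725 * 100 = 74.07%

Space savings = 1 - 3103/11968 = 74.07%


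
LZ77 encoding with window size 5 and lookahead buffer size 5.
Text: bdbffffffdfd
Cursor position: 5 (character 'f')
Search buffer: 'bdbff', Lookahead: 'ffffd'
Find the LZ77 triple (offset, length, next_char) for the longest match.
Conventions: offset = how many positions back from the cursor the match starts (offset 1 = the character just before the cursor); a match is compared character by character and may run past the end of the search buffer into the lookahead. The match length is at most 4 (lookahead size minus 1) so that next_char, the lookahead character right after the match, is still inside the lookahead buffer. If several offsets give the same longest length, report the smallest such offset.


Try each offset into the search buffer:
  offset=1 (pos 4, char 'f'): match length 4
  offset=2 (pos 3, char 'f'): match length 4
  offset=3 (pos 2, char 'b'): match length 0
  offset=4 (pos 1, char 'd'): match length 0
  offset=5 (pos 0, char 'b'): match length 0
Longest match has length 4, found at offsets 1, 2; take the smallest, offset 1.
next_char = character at position 5 + 4 = 9 -> 'd'

Best match: offset=1, length=4 (matching 'ffff' starting at position 4)
LZ77 triple: (1, 4, 'd')


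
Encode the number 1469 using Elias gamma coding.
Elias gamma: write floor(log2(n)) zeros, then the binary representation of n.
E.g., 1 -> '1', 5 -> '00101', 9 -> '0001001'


num_bits = floor(log2(1469)) + 1 = 11
leading_zeros = num_bits - 1 = 10
binary(1469) = 10110111101

Elias gamma(1469) = '0000000000' + '10110111101' = 000000000010110111101 (21 bits)


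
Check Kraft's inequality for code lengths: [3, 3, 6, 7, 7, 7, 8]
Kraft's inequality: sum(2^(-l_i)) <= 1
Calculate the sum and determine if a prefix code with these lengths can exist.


Sum = 2^(-3) + 2^(-3) + 2^(-6) + 2^(-7) + 2^(-7) + 2^(-7) + 2^(-8)
    = 0.125 + 0.125 + 0.015625 + 0.0078125 + 0.0078125 + 0.0078125 + 0.00390625
    = 75/256 = 0.29296875
Since 0.29296875 <= 1, Kraft's inequality IS satisfied.
A prefix code with these lengths CAN exist.

Kraft sum = 0.29296875. Satisfied.


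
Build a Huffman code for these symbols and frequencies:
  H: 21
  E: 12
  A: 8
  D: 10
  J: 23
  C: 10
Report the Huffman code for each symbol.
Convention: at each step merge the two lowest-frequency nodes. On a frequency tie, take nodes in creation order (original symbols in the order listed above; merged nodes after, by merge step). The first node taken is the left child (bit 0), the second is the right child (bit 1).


Huffman tree construction:
Step 1: Merge A(8) + D(10) = 18
Step 2: Merge C(10) + E(12) = 22
Step 3: Merge (A+D)(18) + H(21) = 39
Step 4: Merge (C+E)(22) + J(23) = 45
Step 5: Merge ((A+D)+H)(39) + ((C+E)+J)(45) = 84
Read each symbol's code off the tree from the root (left child = 0, right child = 1).

Codes:
  H: 01 (length 2)
  E: 101 (length 3)
  A: 000 (length 3)
  D: 001 (length 3)
  J: 11 (length 2)
  C: 100 (length 3)
Average code length: 208/84 = 2.4762 bits/symbol


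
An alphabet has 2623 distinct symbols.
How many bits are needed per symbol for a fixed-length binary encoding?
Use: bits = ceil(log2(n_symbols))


log2(2623) = 11.357
Bracket: 2^11 = 2048 < 2623 <= 2^12 = 4096
So ceil(log2(2623)) = 12

bits = ceil(log2(2623)) = ceil(11.357) = 12 bits


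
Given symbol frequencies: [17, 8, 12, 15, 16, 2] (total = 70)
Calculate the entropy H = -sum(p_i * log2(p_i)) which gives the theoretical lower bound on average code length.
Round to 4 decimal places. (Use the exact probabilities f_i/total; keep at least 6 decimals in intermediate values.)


Per-symbol terms -p_i * log2(p_i) with p_i = f_i/70:
  p = 17/70 = 0.242857: log2(p) = -2.041820, -p*log2(p) = 0.495871
  p = 8/70 = 0.114286: log2(p) = -3.129283, -p*log2(p) = 0.357632
  p = 12/70 = 0.171429: log2(p) = -2.544321, -p*log2(p) = 0.436169
  p = 15/70 = 0.214286: log2(p) = -2.222392, -p*log2(p) = 0.476227
  p = 16/70 = 0.228571: log2(p) = -2.129283, -p*log2(p) = 0.486693
  p = 2/70 = 0.028571: log2(p) = -5.129283, -p*log2(p) = 0.146551
H = 0.495871 + 0.357632 + 0.436169 + 0.476227 + 0.486693 + 0.146551 = 2.399143

H = 2.3991 bits/symbol


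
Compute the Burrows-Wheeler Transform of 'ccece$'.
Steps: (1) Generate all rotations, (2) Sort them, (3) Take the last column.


Rotations (sorted):
  0: $ccece -> last char: e
  1: ccece$ -> last char: $
  2: ce$cce -> last char: e
  3: cece$c -> last char: c
  4: e$ccec -> last char: c
  5: ece$cc -> last char: c


BWT = e$eccc


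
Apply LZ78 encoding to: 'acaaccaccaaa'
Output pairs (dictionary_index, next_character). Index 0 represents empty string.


LZ78 encoding steps:
Dictionary: {0: ''}
Step 1: w='' (idx 0), next='a' -> output (0, 'a'), add 'a' as idx 1
Step 2: w='' (idx 0), next='c' -> output (0, 'c'), add 'c' as idx 2
Step 3: w='a' (idx 1), next='a' -> output (1, 'a'), add 'aa' as idx 3
Step 4: w='c' (idx 2), next='c' -> output (2, 'c'), add 'cc' as idx 4
Step 5: w='a' (idx 1), next='c' -> output (1, 'c'), add 'ac' as idx 5
Step 6: w='c' (idx 2), next='a' -> output (2, 'a'), add 'ca' as idx 6
Step 7: w='aa' (idx 3), end of input -> output (3, '')


Encoded: [(0, 'a'), (0, 'c'), (1, 'a'), (2, 'c'), (1, 'c'), (2, 'a'), (3, '')]


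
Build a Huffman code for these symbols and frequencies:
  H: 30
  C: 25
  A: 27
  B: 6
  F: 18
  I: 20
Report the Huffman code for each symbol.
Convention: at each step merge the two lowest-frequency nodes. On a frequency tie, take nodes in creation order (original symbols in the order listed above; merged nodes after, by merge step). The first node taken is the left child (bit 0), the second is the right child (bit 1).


Huffman tree construction:
Step 1: Merge B(6) + F(18) = 24
Step 2: Merge I(20) + (B+F)(24) = 44
Step 3: Merge C(25) + A(27) = 52
Step 4: Merge H(30) + (I+(B+F))(44) = 74
Step 5: Merge (C+A)(52) + (H+(I+(B+F)))(74) = 126
Read each symbol's code off the tree from the root (left child = 0, right child = 1).

Codes:
  H: 10 (length 2)
  C: 00 (length 2)
  A: 01 (length 2)
  B: 1110 (length 4)
  F: 1111 (length 4)
  I: 110 (length 3)
Average code length: 320/126 = 2.5397 bits/symbol


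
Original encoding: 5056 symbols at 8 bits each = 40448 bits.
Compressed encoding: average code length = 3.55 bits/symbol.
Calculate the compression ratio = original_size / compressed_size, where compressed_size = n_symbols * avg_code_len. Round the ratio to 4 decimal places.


original_size = n_symbols * orig_bits = 5056 * 8 = 40448 bits
compressed_size = n_symbols * avg_code_len = 5056 * 3.55 = 17948.8 bits
ratio = original_size / compressed_size = 40448 / 17948.8 = 2.2535

Compression ratio = 2.2535


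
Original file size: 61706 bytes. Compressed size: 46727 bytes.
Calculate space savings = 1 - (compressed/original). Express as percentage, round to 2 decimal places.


ratio = compressed/original = 46727/61706 = 0.757252
savings = 1 - ratio = 1 - 0.757252 = 0.242748
as a percentage: 0.242748 * 100 = 24.27%

Space savings = 1 - 46727/61706 = 24.27%


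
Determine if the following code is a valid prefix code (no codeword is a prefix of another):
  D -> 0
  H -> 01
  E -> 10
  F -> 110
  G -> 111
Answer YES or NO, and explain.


Checking each pair (does one codeword prefix another?):
  D='0' vs H='01': prefix -- VIOLATION

NO -- this is NOT a valid prefix code. D (0) is a prefix of H (01).


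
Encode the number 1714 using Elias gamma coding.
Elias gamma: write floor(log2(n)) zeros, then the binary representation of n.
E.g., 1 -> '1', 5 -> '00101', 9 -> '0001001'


num_bits = floor(log2(1714)) + 1 = 11
leading_zeros = num_bits - 1 = 10
binary(1714) = 11010110010

Elias gamma(1714) = '0000000000' + '11010110010' = 000000000011010110010 (21 bits)


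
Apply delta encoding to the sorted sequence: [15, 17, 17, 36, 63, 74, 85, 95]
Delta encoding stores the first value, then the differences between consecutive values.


First value: 15
Deltas:
  17 - 15 = 2
  17 - 17 = 0
  36 - 17 = 19
  63 - 36 = 27
  74 - 63 = 11
  85 - 74 = 11
  95 - 85 = 10


Delta encoded: [15, 2, 0, 19, 27, 11, 11, 10]


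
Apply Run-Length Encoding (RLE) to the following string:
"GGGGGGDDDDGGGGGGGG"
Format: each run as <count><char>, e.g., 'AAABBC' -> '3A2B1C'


Scanning runs left to right:
  i=0: run of 'G' x 6 -> '6G'
  i=6: run of 'D' x 4 -> '4D'
  i=10: run of 'G' x 8 -> '8G'

RLE = 6G4D8G


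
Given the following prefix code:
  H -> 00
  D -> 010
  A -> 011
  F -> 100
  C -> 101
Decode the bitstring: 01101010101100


Decoding step by step:
Bits 011 -> A
Bits 010 -> D
Bits 101 -> C
Bits 011 -> A
Bits 00 -> H


Decoded message: ADCAH


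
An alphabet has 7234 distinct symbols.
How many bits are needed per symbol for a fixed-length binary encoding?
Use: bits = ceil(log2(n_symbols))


log2(7234) = 12.8206
Bracket: 2^12 = 4096 < 7234 <= 2^13 = 8192
So ceil(log2(7234)) = 13

bits = ceil(log2(7234)) = ceil(12.8206) = 13 bits


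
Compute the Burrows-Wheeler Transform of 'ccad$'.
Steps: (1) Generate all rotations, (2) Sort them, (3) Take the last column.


Rotations (sorted):
  0: $ccad -> last char: d
  1: ad$cc -> last char: c
  2: cad$c -> last char: c
  3: ccad$ -> last char: $
  4: d$cca -> last char: a


BWT = dcc$a


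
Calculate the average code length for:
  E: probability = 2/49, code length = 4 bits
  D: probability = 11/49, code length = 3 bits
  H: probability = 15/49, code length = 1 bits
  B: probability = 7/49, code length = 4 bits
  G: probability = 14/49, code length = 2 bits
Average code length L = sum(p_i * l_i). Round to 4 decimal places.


Weighted contributions p_i * l_i:
  E: (2/49) * 4 = 8/49
  D: (11/49) * 3 = 33/49
  H: (15/49) * 1 = 15/49
  B: (7/49) * 4 = 28/49
  G: (14/49) * 2 = 28/49
Sum = (8 + 33 + 15 + 28 + 28)/49 = 112/49

L = 112/49 = 2.2857 bits/symbol


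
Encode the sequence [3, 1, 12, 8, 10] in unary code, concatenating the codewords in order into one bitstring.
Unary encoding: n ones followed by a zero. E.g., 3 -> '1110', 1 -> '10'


Encode each number as n ones followed by a terminating 0:
  3 -> 1110 (4 bits)
  1 -> 10 (2 bits)
  12 -> 1111111111110 (13 bits)
  8 -> 111111110 (9 bits)
  10 -> 11111111110 (11 bits)
Total length = 4 + 2 + 13 + 9 + 11 = 39 bits.

Unary([3, 1, 12, 8, 10]) = 111010111111111111011111111011111111110 (39 bits)


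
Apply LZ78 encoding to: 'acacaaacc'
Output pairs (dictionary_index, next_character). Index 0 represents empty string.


LZ78 encoding steps:
Dictionary: {0: ''}
Step 1: w='' (idx 0), next='a' -> output (0, 'a'), add 'a' as idx 1
Step 2: w='' (idx 0), next='c' -> output (0, 'c'), add 'c' as idx 2
Step 3: w='a' (idx 1), next='c' -> output (1, 'c'), add 'ac' as idx 3
Step 4: w='a' (idx 1), next='a' -> output (1, 'a'), add 'aa' as idx 4
Step 5: w='ac' (idx 3), next='c' -> output (3, 'c'), add 'acc' as idx 5


Encoded: [(0, 'a'), (0, 'c'), (1, 'c'), (1, 'a'), (3, 'c')]


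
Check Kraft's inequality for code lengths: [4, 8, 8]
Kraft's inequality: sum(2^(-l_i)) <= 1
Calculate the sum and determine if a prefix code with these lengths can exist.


Sum = 2^(-4) + 2^(-8) + 2^(-8)
    = 0.0625 + 0.00390625 + 0.00390625
    = 18/256 = 0.0703125
Since 0.0703125 <= 1, Kraft's inequality IS satisfied.
A prefix code with these lengths CAN exist.

Kraft sum = 0.0703125. Satisfied.


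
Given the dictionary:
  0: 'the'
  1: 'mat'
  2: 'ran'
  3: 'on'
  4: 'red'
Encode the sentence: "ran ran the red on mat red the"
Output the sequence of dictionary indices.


Look up each word in the dictionary:
  'ran' -> 2
  'ran' -> 2
  'the' -> 0
  'red' -> 4
  'on' -> 3
  'mat' -> 1
  'red' -> 4
  'the' -> 0

Encoded: [2, 2, 0, 4, 3, 1, 4, 0]


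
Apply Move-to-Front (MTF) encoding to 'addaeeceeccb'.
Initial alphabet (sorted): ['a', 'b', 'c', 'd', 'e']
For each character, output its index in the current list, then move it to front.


MTF encoding:
'a': index 0 in ['a', 'b', 'c', 'd', 'e'] -> ['a', 'b', 'c', 'd', 'e']
'd': index 3 in ['a', 'b', 'c', 'd', 'e'] -> ['d', 'a', 'b', 'c', 'e']
'd': index 0 in ['d', 'a', 'b', 'c', 'e'] -> ['d', 'a', 'b', 'c', 'e']
'a': index 1 in ['d', 'a', 'b', 'c', 'e'] -> ['a', 'd', 'b', 'c', 'e']
'e': index 4 in ['a', 'd', 'b', 'c', 'e'] -> ['e', 'a', 'd', 'b', 'c']
'e': index 0 in ['e', 'a', 'd', 'b', 'c'] -> ['e', 'a', 'd', 'b', 'c']
'c': index 4 in ['e', 'a', 'd', 'b', 'c'] -> ['c', 'e', 'a', 'd', 'b']
'e': index 1 in ['c', 'e', 'a', 'd', 'b'] -> ['e', 'c', 'a', 'd', 'b']
'e': index 0 in ['e', 'c', 'a', 'd', 'b'] -> ['e', 'c', 'a', 'd', 'b']
'c': index 1 in ['e', 'c', 'a', 'd', 'b'] -> ['c', 'e', 'a', 'd', 'b']
'c': index 0 in ['c', 'e', 'a', 'd', 'b'] -> ['c', 'e', 'a', 'd', 'b']
'b': index 4 in ['c', 'e', 'a', 'd', 'b'] -> ['b', 'c', 'e', 'a', 'd']


Output: [0, 3, 0, 1, 4, 0, 4, 1, 0, 1, 0, 4]


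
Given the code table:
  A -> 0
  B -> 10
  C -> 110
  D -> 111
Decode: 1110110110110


Decoding:
111 -> D
0 -> A
110 -> C
110 -> C
110 -> C


Result: DACCC


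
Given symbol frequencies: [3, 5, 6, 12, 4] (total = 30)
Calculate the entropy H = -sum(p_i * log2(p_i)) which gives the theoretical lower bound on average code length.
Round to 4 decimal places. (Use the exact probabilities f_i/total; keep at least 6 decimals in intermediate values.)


Per-symbol terms -p_i * log2(p_i) with p_i = f_i/30:
  p = 3/30 = 0.100000: log2(p) = -3.321928, -p*log2(p) = 0.332193
  p = 5/30 = 0.166667: log2(p) = -2.584963, -p*log2(p) = 0.430827
  p = 6/30 = 0.200000: log2(p) = -2.321928, -p*log2(p) = 0.464386
  p = 12/30 = 0.400000: log2(p) = -1.321928, -p*log2(p) = 0.528771
  p = 4/30 = 0.133333: log2(p) = -2.906891, -p*log2(p) = 0.387585
H = 0.332193 + 0.430827 + 0.464386 + 0.528771 + 0.387585 = 2.143762

H = 2.1438 bits/symbol


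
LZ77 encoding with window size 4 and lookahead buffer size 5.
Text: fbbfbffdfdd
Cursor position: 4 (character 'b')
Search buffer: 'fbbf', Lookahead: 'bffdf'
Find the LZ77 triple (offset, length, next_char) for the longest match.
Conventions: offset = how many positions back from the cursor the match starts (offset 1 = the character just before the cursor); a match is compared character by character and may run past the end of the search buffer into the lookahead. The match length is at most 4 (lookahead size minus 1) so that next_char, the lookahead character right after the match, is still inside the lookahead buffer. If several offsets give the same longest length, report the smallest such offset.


Try each offset into the search buffer:
  offset=1 (pos 3, char 'f'): match length 0
  offset=2 (pos 2, char 'b'): match length 2
  offset=3 (pos 1, char 'b'): match length 1
  offset=4 (pos 0, char 'f'): match length 0
Longest match has length 2 at offset 2.
next_char = character at position 4 + 2 = 6 -> 'f'

Best match: offset=2, length=2 (matching 'bf' starting at position 2)
LZ77 triple: (2, 2, 'f')


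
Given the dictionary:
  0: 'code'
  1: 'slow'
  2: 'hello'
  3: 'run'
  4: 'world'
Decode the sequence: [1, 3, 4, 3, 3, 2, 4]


Look up each index in the dictionary:
  1 -> 'slow'
  3 -> 'run'
  4 -> 'world'
  3 -> 'run'
  3 -> 'run'
  2 -> 'hello'
  4 -> 'world'

Decoded: "slow run world run run hello world"


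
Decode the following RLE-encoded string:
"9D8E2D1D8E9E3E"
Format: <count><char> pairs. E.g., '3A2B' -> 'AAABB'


Expanding each <count><char> pair:
  9D -> 'DDDDDDDDD'
  8E -> 'EEEEEEEE'
  2D -> 'DD'
  1D -> 'D'
  8E -> 'EEEEEEEE'
  9E -> 'EEEEEEEEE'
  3E -> 'EEE'

Decoded = DDDDDDDDDEEEEEEEEDDDEEEEEEEEEEEEEEEEEEEE


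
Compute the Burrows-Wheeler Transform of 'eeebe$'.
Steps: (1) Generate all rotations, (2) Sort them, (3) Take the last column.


Rotations (sorted):
  0: $eeebe -> last char: e
  1: be$eee -> last char: e
  2: e$eeeb -> last char: b
  3: ebe$ee -> last char: e
  4: eebe$e -> last char: e
  5: eeebe$ -> last char: $


BWT = eebee$


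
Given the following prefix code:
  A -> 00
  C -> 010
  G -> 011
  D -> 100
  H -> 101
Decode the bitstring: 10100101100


Decoding step by step:
Bits 101 -> H
Bits 00 -> A
Bits 101 -> H
Bits 100 -> D


Decoded message: HAHD


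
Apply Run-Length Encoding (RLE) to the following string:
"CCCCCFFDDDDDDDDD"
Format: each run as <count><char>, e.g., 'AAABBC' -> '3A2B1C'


Scanning runs left to right:
  i=0: run of 'C' x 5 -> '5C'
  i=5: run of 'F' x 2 -> '2F'
  i=7: run of 'D' x 9 -> '9D'

RLE = 5C2F9D


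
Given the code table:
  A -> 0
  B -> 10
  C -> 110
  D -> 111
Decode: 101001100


Decoding:
10 -> B
10 -> B
0 -> A
110 -> C
0 -> A


Result: BBACA


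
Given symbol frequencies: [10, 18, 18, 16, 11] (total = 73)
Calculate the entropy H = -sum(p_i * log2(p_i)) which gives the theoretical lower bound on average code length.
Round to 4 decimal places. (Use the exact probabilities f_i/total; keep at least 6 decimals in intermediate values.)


Per-symbol terms -p_i * log2(p_i) with p_i = f_i/73:
  p = 10/73 = 0.136986: log2(p) = -2.867896, -p*log2(p) = 0.392863
  p = 18/73 = 0.246575: log2(p) = -2.019900, -p*log2(p) = 0.498057
  p = 18/73 = 0.246575: log2(p) = -2.019900, -p*log2(p) = 0.498057
  p = 16/73 = 0.219178: log2(p) = -2.189825, -p*log2(p) = 0.479962
  p = 11/73 = 0.150685: log2(p) = -2.730393, -p*log2(p) = 0.411429
H = 0.392863 + 0.498057 + 0.498057 + 0.479962 + 0.411429 = 2.280368

H = 2.2804 bits/symbol


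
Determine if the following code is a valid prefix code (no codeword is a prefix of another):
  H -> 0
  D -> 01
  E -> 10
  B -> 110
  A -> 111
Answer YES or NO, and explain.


Checking each pair (does one codeword prefix another?):
  H='0' vs D='01': prefix -- VIOLATION

NO -- this is NOT a valid prefix code. H (0) is a prefix of D (01).


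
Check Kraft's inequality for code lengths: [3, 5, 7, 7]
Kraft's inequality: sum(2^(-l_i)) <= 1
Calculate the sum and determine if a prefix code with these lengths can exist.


Sum = 2^(-3) + 2^(-5) + 2^(-7) + 2^(-7)
    = 0.125 + 0.03125 + 0.0078125 + 0.0078125
    = 22/128 = 0.171875
Since 0.171875 <= 1, Kraft's inequality IS satisfied.
A prefix code with these lengths CAN exist.

Kraft sum = 0.171875. Satisfied.


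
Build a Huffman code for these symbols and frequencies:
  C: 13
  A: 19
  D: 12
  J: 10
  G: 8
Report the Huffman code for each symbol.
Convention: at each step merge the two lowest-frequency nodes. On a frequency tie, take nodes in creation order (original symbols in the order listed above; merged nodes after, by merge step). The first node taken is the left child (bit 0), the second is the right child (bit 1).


Huffman tree construction:
Step 1: Merge G(8) + J(10) = 18
Step 2: Merge D(12) + C(13) = 25
Step 3: Merge (G+J)(18) + A(19) = 37
Step 4: Merge (D+C)(25) + ((G+J)+A)(37) = 62
Read each symbol's code off the tree from the root (left child = 0, right child = 1).

Codes:
  C: 01 (length 2)
  A: 11 (length 2)
  D: 00 (length 2)
  J: 101 (length 3)
  G: 100 (length 3)
Average code length: 142/62 = 2.2903 bits/symbol


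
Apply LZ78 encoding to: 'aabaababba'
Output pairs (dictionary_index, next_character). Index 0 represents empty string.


LZ78 encoding steps:
Dictionary: {0: ''}
Step 1: w='' (idx 0), next='a' -> output (0, 'a'), add 'a' as idx 1
Step 2: w='a' (idx 1), next='b' -> output (1, 'b'), add 'ab' as idx 2
Step 3: w='a' (idx 1), next='a' -> output (1, 'a'), add 'aa' as idx 3
Step 4: w='' (idx 0), next='b' -> output (0, 'b'), add 'b' as idx 4
Step 5: w='ab' (idx 2), next='b' -> output (2, 'b'), add 'abb' as idx 5
Step 6: w='a' (idx 1), end of input -> output (1, '')


Encoded: [(0, 'a'), (1, 'b'), (1, 'a'), (0, 'b'), (2, 'b'), (1, '')]


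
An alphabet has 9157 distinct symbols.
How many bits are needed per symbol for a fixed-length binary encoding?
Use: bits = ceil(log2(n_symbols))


log2(9157) = 13.1607
Bracket: 2^13 = 8192 < 9157 <= 2^14 = 16384
So ceil(log2(9157)) = 14

bits = ceil(log2(9157)) = ceil(13.1607) = 14 bits


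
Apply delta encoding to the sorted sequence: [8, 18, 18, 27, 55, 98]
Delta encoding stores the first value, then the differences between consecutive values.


First value: 8
Deltas:
  18 - 8 = 10
  18 - 18 = 0
  27 - 18 = 9
  55 - 27 = 28
  98 - 55 = 43


Delta encoded: [8, 10, 0, 9, 28, 43]


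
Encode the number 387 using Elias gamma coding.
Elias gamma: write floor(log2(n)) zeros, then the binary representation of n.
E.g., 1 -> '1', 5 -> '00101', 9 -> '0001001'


num_bits = floor(log2(387)) + 1 = 9
leading_zeros = num_bits - 1 = 8
binary(387) = 110000011

Elias gamma(387) = '00000000' + '110000011' = 00000000110000011 (17 bits)


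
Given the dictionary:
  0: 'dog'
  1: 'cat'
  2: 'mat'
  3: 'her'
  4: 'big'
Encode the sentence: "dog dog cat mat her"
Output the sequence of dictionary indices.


Look up each word in the dictionary:
  'dog' -> 0
  'dog' -> 0
  'cat' -> 1
  'mat' -> 2
  'her' -> 3

Encoded: [0, 0, 1, 2, 3]


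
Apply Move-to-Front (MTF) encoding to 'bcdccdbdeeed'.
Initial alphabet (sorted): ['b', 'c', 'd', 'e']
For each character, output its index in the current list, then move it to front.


MTF encoding:
'b': index 0 in ['b', 'c', 'd', 'e'] -> ['b', 'c', 'd', 'e']
'c': index 1 in ['b', 'c', 'd', 'e'] -> ['c', 'b', 'd', 'e']
'd': index 2 in ['c', 'b', 'd', 'e'] -> ['d', 'c', 'b', 'e']
'c': index 1 in ['d', 'c', 'b', 'e'] -> ['c', 'd', 'b', 'e']
'c': index 0 in ['c', 'd', 'b', 'e'] -> ['c', 'd', 'b', 'e']
'd': index 1 in ['c', 'd', 'b', 'e'] -> ['d', 'c', 'b', 'e']
'b': index 2 in ['d', 'c', 'b', 'e'] -> ['b', 'd', 'c', 'e']
'd': index 1 in ['b', 'd', 'c', 'e'] -> ['d', 'b', 'c', 'e']
'e': index 3 in ['d', 'b', 'c', 'e'] -> ['e', 'd', 'b', 'c']
'e': index 0 in ['e', 'd', 'b', 'c'] -> ['e', 'd', 'b', 'c']
'e': index 0 in ['e', 'd', 'b', 'c'] -> ['e', 'd', 'b', 'c']
'd': index 1 in ['e', 'd', 'b', 'c'] -> ['d', 'e', 'b', 'c']


Output: [0, 1, 2, 1, 0, 1, 2, 1, 3, 0, 0, 1]


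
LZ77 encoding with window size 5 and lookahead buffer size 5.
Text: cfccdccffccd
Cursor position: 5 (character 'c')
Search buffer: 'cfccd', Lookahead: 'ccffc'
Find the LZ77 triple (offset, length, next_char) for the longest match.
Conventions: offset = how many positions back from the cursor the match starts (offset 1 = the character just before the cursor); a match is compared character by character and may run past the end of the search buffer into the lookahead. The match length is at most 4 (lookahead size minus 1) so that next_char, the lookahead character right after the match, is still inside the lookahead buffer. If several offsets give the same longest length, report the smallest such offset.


Try each offset into the search buffer:
  offset=1 (pos 4, char 'd'): match length 0
  offset=2 (pos 3, char 'c'): match length 1
  offset=3 (pos 2, char 'c'): match length 2
  offset=4 (pos 1, char 'f'): match length 0
  offset=5 (pos 0, char 'c'): match length 1
Longest match has length 2 at offset 3.
next_char = character at position 5 + 2 = 7 -> 'f'

Best match: offset=3, length=2 (matching 'cc' starting at position 2)
LZ77 triple: (3, 2, 'f')


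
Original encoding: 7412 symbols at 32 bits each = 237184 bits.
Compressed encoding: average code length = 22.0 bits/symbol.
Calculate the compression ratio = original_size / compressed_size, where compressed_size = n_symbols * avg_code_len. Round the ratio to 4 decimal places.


original_size = n_symbols * orig_bits = 7412 * 32 = 237184 bits
compressed_size = n_symbols * avg_code_len = 7412 * 22.0 = 163064.0 bits
ratio = original_size / compressed_size = 237184 / 163064.0 = 1.4545

Compression ratio = 1.4545


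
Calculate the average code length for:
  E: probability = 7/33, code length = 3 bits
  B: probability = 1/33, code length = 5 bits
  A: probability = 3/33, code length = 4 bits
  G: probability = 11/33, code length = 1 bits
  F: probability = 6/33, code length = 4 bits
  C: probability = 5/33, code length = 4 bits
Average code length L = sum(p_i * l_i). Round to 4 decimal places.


Weighted contributions p_i * l_i:
  E: (7/33) * 3 = 21/33
  B: (1/33) * 5 = 5/33
  A: (3/33) * 4 = 12/33
  G: (11/33) * 1 = 11/33
  F: (6/33) * 4 = 24/33
  C: (5/33) * 4 = 20/33
Sum = (21 + 5 + 12 + 11 + 24 + 20)/33 = 93/33

L = 93/33 = 2.8182 bits/symbol


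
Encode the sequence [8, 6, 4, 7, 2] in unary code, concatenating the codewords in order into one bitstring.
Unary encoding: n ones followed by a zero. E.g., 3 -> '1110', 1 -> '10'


Encode each number as n ones followed by a terminating 0:
  8 -> 111111110 (9 bits)
  6 -> 1111110 (7 bits)
  4 -> 11110 (5 bits)
  7 -> 11111110 (8 bits)
  2 -> 110 (3 bits)
Total length = 9 + 7 + 5 + 8 + 3 = 32 bits.

Unary([8, 6, 4, 7, 2]) = 11111111011111101111011111110110 (32 bits)


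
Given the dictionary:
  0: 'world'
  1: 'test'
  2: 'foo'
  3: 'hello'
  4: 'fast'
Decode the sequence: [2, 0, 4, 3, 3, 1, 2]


Look up each index in the dictionary:
  2 -> 'foo'
  0 -> 'world'
  4 -> 'fast'
  3 -> 'hello'
  3 -> 'hello'
  1 -> 'test'
  2 -> 'foo'

Decoded: "foo world fast hello hello test foo"


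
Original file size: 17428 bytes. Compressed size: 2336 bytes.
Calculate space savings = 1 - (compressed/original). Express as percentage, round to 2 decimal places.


ratio = compressed/original = 2336/17428 = 0.134037
savings = 1 - ratio = 1 - 0.134037 = 0.865963
as a percentage: 0.865963 * 100 = 86.6%

Space savings = 1 - 2336/17428 = 86.6%


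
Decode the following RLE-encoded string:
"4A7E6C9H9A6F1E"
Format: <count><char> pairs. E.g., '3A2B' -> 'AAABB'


Expanding each <count><char> pair:
  4A -> 'AAAA'
  7E -> 'EEEEEEE'
  6C -> 'CCCCCC'
  9H -> 'HHHHHHHHH'
  9A -> 'AAAAAAAAA'
  6F -> 'FFFFFF'
  1E -> 'E'

Decoded = AAAAEEEEEEECCCCCCHHHHHHHHHAAAAAAAAAFFFFFFE


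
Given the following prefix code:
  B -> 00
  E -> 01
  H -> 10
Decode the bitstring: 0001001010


Decoding step by step:
Bits 00 -> B
Bits 01 -> E
Bits 00 -> B
Bits 10 -> H
Bits 10 -> H


Decoded message: BEBHH


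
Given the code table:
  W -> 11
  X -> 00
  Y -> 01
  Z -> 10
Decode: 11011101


Decoding:
11 -> W
01 -> Y
11 -> W
01 -> Y


Result: WYWY


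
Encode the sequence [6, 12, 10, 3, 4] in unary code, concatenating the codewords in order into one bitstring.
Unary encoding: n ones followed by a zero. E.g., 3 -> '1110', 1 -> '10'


Encode each number as n ones followed by a terminating 0:
  6 -> 1111110 (7 bits)
  12 -> 1111111111110 (13 bits)
  10 -> 11111111110 (11 bits)
  3 -> 1110 (4 bits)
  4 -> 11110 (5 bits)
Total length = 7 + 13 + 11 + 4 + 5 = 40 bits.

Unary([6, 12, 10, 3, 4]) = 1111110111111111111011111111110111011110 (40 bits)


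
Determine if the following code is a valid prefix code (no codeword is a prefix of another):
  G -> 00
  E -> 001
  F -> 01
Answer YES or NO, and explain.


Checking each pair (does one codeword prefix another?):
  G='00' vs E='001': prefix -- VIOLATION

NO -- this is NOT a valid prefix code. G (00) is a prefix of E (001).


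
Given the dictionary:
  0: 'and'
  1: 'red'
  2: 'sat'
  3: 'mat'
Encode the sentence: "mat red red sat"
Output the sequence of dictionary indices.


Look up each word in the dictionary:
  'mat' -> 3
  'red' -> 1
  'red' -> 1
  'sat' -> 2

Encoded: [3, 1, 1, 2]


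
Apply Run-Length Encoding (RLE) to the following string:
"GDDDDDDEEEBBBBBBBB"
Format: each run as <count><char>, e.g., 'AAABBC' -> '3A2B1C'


Scanning runs left to right:
  i=0: run of 'G' x 1 -> '1G'
  i=1: run of 'D' x 6 -> '6D'
  i=7: run of 'E' x 3 -> '3E'
  i=10: run of 'B' x 8 -> '8B'

RLE = 1G6D3E8B


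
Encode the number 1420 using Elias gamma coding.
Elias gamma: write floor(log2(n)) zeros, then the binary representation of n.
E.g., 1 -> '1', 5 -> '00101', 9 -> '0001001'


num_bits = floor(log2(1420)) + 1 = 11
leading_zeros = num_bits - 1 = 10
binary(1420) = 10110001100

Elias gamma(1420) = '0000000000' + '10110001100' = 000000000010110001100 (21 bits)


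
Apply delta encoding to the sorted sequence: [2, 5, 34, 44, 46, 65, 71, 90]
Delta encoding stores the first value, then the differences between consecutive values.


First value: 2
Deltas:
  5 - 2 = 3
  34 - 5 = 29
  44 - 34 = 10
  46 - 44 = 2
  65 - 46 = 19
  71 - 65 = 6
  90 - 71 = 19


Delta encoded: [2, 3, 29, 10, 2, 19, 6, 19]


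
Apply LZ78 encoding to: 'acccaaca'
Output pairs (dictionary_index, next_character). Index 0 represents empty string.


LZ78 encoding steps:
Dictionary: {0: ''}
Step 1: w='' (idx 0), next='a' -> output (0, 'a'), add 'a' as idx 1
Step 2: w='' (idx 0), next='c' -> output (0, 'c'), add 'c' as idx 2
Step 3: w='c' (idx 2), next='c' -> output (2, 'c'), add 'cc' as idx 3
Step 4: w='a' (idx 1), next='a' -> output (1, 'a'), add 'aa' as idx 4
Step 5: w='c' (idx 2), next='a' -> output (2, 'a'), add 'ca' as idx 5


Encoded: [(0, 'a'), (0, 'c'), (2, 'c'), (1, 'a'), (2, 'a')]


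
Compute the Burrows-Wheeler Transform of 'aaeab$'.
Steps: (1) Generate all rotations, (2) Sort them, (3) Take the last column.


Rotations (sorted):
  0: $aaeab -> last char: b
  1: aaeab$ -> last char: $
  2: ab$aae -> last char: e
  3: aeab$a -> last char: a
  4: b$aaea -> last char: a
  5: eab$aa -> last char: a


BWT = b$eaaa


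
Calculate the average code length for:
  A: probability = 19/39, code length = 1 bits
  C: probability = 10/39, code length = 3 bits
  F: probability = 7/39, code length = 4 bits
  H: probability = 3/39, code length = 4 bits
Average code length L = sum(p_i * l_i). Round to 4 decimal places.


Weighted contributions p_i * l_i:
  A: (19/39) * 1 = 19/39
  C: (10/39) * 3 = 30/39
  F: (7/39) * 4 = 28/39
  H: (3/39) * 4 = 12/39
Sum = (19 + 30 + 28 + 12)/39 = 89/39

L = 89/39 = 2.2821 bits/symbol


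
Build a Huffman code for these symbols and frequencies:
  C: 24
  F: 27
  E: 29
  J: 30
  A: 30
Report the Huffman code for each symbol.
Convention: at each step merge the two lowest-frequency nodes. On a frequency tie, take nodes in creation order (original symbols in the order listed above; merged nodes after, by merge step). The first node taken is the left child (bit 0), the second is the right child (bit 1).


Huffman tree construction:
Step 1: Merge C(24) + F(27) = 51
Step 2: Merge E(29) + J(30) = 59
Step 3: Merge A(30) + (C+F)(51) = 81
Step 4: Merge (E+J)(59) + (A+(C+F))(81) = 140
Read each symbol's code off the tree from the root (left child = 0, right child = 1).

Codes:
  C: 110 (length 3)
  F: 111 (length 3)
  E: 00 (length 2)
  J: 01 (length 2)
  A: 10 (length 2)
Average code length: 331/140 = 2.3643 bits/symbol


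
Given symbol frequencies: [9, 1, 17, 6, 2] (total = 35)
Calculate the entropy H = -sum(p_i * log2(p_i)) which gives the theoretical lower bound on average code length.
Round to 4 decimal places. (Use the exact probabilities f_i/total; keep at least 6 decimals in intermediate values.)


Per-symbol terms -p_i * log2(p_i) with p_i = f_i/35:
  p = 9/35 = 0.257143: log2(p) = -1.959358, -p*log2(p) = 0.503835
  p = 1/35 = 0.028571: log2(p) = -5.129283, -p*log2(p) = 0.146551
  p = 17/35 = 0.485714: log2(p) = -1.041820, -p*log2(p) = 0.506027
  p = 6/35 = 0.171429: log2(p) = -2.544321, -p*log2(p) = 0.436169
  p = 2/35 = 0.057143: log2(p) = -4.129283, -p*log2(p) = 0.235959
H = 0.503835 + 0.146551 + 0.506027 + 0.436169 + 0.235959 = 1.828541

H = 1.8285 bits/symbol


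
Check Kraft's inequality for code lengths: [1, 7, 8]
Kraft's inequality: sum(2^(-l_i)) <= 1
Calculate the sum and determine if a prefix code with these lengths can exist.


Sum = 2^(-1) + 2^(-7) + 2^(-8)
    = 0.5 + 0.0078125 + 0.00390625
    = 131/256 = 0.51171875
Since 0.51171875 <= 1, Kraft's inequality IS satisfied.
A prefix code with these lengths CAN exist.

Kraft sum = 0.51171875. Satisfied.


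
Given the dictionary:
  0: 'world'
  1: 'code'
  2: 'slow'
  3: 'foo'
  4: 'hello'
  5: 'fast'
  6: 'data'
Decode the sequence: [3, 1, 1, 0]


Look up each index in the dictionary:
  3 -> 'foo'
  1 -> 'code'
  1 -> 'code'
  0 -> 'world'

Decoded: "foo code code world"


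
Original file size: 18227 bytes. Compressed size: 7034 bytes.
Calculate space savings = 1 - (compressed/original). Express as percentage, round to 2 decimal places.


ratio = compressed/original = 7034/18227 = 0.385911
savings = 1 - ratio = 1 - 0.385911 = 0.614089
as a percentage: 0.614089 * 100 = 61.41%

Space savings = 1 - 7034/18227 = 61.41%


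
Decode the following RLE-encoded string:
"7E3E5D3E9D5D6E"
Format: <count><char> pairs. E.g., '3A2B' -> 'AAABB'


Expanding each <count><char> pair:
  7E -> 'EEEEEEE'
  3E -> 'EEE'
  5D -> 'DDDDD'
  3E -> 'EEE'
  9D -> 'DDDDDDDDD'
  5D -> 'DDDDD'
  6E -> 'EEEEEE'

Decoded = EEEEEEEEEEDDDDDEEEDDDDDDDDDDDDDDEEEEEE


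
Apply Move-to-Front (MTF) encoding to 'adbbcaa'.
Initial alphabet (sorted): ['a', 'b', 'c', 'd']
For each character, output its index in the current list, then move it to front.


MTF encoding:
'a': index 0 in ['a', 'b', 'c', 'd'] -> ['a', 'b', 'c', 'd']
'd': index 3 in ['a', 'b', 'c', 'd'] -> ['d', 'a', 'b', 'c']
'b': index 2 in ['d', 'a', 'b', 'c'] -> ['b', 'd', 'a', 'c']
'b': index 0 in ['b', 'd', 'a', 'c'] -> ['b', 'd', 'a', 'c']
'c': index 3 in ['b', 'd', 'a', 'c'] -> ['c', 'b', 'd', 'a']
'a': index 3 in ['c', 'b', 'd', 'a'] -> ['a', 'c', 'b', 'd']
'a': index 0 in ['a', 'c', 'b', 'd'] -> ['a', 'c', 'b', 'd']


Output: [0, 3, 2, 0, 3, 3, 0]


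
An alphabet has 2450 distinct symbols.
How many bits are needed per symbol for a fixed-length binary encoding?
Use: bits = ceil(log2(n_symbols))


log2(2450) = 11.2586
Bracket: 2^11 = 2048 < 2450 <= 2^12 = 4096
So ceil(log2(2450)) = 12

bits = ceil(log2(2450)) = ceil(11.2586) = 12 bits


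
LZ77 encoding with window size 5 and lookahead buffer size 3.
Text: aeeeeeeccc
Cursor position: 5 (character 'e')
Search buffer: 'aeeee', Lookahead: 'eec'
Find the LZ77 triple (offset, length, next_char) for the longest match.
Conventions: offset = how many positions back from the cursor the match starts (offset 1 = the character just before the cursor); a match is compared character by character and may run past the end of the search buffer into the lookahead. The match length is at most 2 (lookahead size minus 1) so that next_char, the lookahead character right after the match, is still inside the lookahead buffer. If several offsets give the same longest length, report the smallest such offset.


Try each offset into the search buffer:
  offset=1 (pos 4, char 'e'): match length 2
  offset=2 (pos 3, char 'e'): match length 2
  offset=3 (pos 2, char 'e'): match length 2
  offset=4 (pos 1, char 'e'): match length 2
  offset=5 (pos 0, char 'a'): match length 0
Longest match has length 2, found at offsets 1, 2, 3, 4; take the smallest, offset 1.
next_char = character at position 5 + 2 = 7 -> 'c'

Best match: offset=1, length=2 (matching 'ee' starting at position 4)
LZ77 triple: (1, 2, 'c')


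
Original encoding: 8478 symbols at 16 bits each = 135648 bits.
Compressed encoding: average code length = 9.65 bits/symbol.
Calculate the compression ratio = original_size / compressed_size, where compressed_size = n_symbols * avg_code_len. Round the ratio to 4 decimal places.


original_size = n_symbols * orig_bits = 8478 * 16 = 135648 bits
compressed_size = n_symbols * avg_code_len = 8478 * 9.65 = 81812.7 bits
ratio = original_size / compressed_size = 135648 / 81812.7 = 1.658

Compression ratio = 1.658


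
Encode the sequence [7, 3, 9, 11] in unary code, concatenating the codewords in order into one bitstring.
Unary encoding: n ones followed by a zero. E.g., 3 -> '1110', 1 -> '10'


Encode each number as n ones followed by a terminating 0:
  7 -> 11111110 (8 bits)
  3 -> 1110 (4 bits)
  9 -> 1111111110 (10 bits)
  11 -> 111111111110 (12 bits)
Total length = 8 + 4 + 10 + 12 = 34 bits.

Unary([7, 3, 9, 11]) = 1111111011101111111110111111111110 (34 bits)


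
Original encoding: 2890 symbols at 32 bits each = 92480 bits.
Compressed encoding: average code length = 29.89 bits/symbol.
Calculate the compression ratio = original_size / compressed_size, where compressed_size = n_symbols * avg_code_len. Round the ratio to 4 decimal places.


original_size = n_symbols * orig_bits = 2890 * 32 = 92480 bits
compressed_size = n_symbols * avg_code_len = 2890 * 29.89 = 86382.1 bits
ratio = original_size / compressed_size = 92480 / 86382.1 = 1.0706

Compression ratio = 1.0706


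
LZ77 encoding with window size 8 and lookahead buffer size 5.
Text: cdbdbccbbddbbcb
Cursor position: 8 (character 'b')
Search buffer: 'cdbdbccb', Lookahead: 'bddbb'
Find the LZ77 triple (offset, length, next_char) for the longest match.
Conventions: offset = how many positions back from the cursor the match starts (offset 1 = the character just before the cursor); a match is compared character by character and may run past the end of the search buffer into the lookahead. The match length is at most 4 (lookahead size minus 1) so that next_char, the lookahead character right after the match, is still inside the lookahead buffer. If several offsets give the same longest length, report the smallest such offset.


Try each offset into the search buffer:
  offset=1 (pos 7, char 'b'): match length 1
  offset=2 (pos 6, char 'c'): match length 0
  offset=3 (pos 5, char 'c'): match length 0
  offset=4 (pos 4, char 'b'): match length 1
  offset=5 (pos 3, char 'd'): match length 0
  offset=6 (pos 2, char 'b'): match length 2
  offset=7 (pos 1, char 'd'): match length 0
  offset=8 (pos 0, char 'c'): match length 0
Longest match has length 2 at offset 6.
next_char = character at position 8 + 2 = 10 -> 'd'

Best match: offset=6, length=2 (matching 'bd' starting at position 2)
LZ77 triple: (6, 2, 'd')
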